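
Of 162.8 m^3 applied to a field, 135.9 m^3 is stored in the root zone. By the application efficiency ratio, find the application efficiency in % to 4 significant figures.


Approach: apply the application efficiency ratio, Ea = (stored/applied)*100.
Ea = (135.9/162.8)*100 = 83.48 %
Therefore the application efficiency = 83.48 %.


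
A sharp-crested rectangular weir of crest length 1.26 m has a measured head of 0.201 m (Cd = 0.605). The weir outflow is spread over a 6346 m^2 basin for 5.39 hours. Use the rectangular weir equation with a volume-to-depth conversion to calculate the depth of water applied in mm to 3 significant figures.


Approach: apply the rectangular weir equation with a volume-to-depth conversion, Q = (2/3)*Cd*L*sqrt(2g)*H^1.5; d = Q*t/A * 1000.
Step 1 — weir discharge:
  Q = (2/3)*0.605*1.26*sqrt(2*9.81)*0.201^1.5 = 0.20285 m^3/s
Step 2 — volume: V = 0.20285 * 5.39*3600 = 3936.1 m^3
Step 3 — depth: d = V/A * 1000 = 3936.1/6346 * 1000 = 620 mm
Therefore the depth of water applied = 620 mm.


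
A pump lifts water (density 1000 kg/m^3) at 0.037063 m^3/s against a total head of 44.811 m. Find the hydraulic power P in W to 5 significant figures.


Approach: apply the hydraulic power relation, P = rho*g*Q*H.
P = 1000 * 9.81 * 0.037063 * 44.811 = 16293 W
Therefore the hydraulic power P = 16293 W.


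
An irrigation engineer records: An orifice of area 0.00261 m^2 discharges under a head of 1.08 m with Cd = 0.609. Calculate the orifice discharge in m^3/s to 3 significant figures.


Approach: apply the orifice equation, Q = Cd*A*sqrt(2*g*h).
Q = 0.609 * 0.00261 * sqrt(2*9.81*1.08) = 0.00732 m^3/s
Therefore the orifice discharge = 0.00732 m^3/s.


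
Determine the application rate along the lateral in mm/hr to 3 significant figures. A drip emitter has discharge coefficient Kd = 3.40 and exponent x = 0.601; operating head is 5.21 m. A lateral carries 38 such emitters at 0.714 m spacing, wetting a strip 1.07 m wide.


Approach: apply the emitter equation with a lateral mass balance, q = Kd*h^x; Q = n*q; rate = Q/(n*spacing*width).
Step 1 — single emitter flow (q = Kd*h^x):
  q = 3.40 * 5.21^0.601 = 9.1685 L/hr
Step 2 — total lateral flow: Q = 38 * 9.1685 = 348.40 L/hr
Step 3 — wetted area: A = 38 * 0.714 * 1.07 = 29.031 m^2
Step 4 — application rate: Q/A = 348.40/29.031 = 12.0 mm/hr
Therefore the application rate along the lateral = 12.0 mm/hr.


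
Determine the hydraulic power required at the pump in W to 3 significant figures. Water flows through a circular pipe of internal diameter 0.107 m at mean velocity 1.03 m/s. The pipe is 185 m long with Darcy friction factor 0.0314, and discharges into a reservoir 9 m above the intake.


Approach: apply continuity + Darcy-Weisbach + hydraulic power, Q = A*v; hf = f*(L/D)*(v^2/(2g)); H = static + hf; P = rho*g*Q*H.
Step 1 — flow rate (continuity, Q = A*v):
  A = pi*(0.107/2)^2 = 0.0089920 m^2
  Q = 0.0089920 * 1.03 = 0.0092618 m^3/s
Step 2 — friction head loss (Darcy-Weisbach):
  hf = 0.0314 * (185/0.107) * (1.03^2 / (2*9.81))
  hf = 2.9356 m
Step 3 — total head: H = 9 + 2.9356 = 11.936 m
Step 4 — hydraulic power (P = rho*g*Q*H):
  P = 1000 * 9.81 * 0.0092618 * 11.936 = 1080 W
Therefore the hydraulic power required at the pump = 1080 W.


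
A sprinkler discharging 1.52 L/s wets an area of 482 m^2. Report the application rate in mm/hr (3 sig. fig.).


Approach: apply the application rate relation, rate = (Q/A)*3600.
rate = (1.52 / 482) * 3600 = 11.4 mm/hr
Therefore the application rate = 11.4 mm/hr.


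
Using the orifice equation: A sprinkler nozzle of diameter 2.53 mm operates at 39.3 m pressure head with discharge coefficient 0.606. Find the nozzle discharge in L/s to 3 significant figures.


Approach: apply the orifice equation, Q = Cd*A*sqrt(2*g*h), A = pi*(d/2)^2.
A = pi*(2.53e-3/2)^2 = 5.0273e-06 m^2
Q = 0.606 * 5.0273e-06 * sqrt(2*9.81*39.3) * 1000 = 0.0846 L/s
Therefore the nozzle discharge = 0.0846 L/s.


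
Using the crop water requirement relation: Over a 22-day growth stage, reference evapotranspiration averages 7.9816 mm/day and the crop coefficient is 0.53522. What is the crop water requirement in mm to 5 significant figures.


Approach: apply the crop water requirement relation, CWR = ET0 * Kc * days.
CWR = 7.9816 * 0.53522 * 22 = 93.982 mm
Therefore the crop water requirement = 93.982 mm.


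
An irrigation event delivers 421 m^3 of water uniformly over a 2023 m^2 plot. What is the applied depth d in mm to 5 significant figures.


Approach: apply depth from volume over area, d = (V/A)*1000.
d = (421 / 2023) * 1000 = 208.11 mm
Therefore the applied depth d = 208.11 mm.


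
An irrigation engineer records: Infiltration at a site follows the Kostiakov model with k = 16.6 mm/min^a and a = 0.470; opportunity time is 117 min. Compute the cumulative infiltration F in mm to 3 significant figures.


Approach: apply the Kostiakov infiltration equation, F = k*t^a.
F = 16.6 * 117^0.470 = 156 mm
Therefore the cumulative infiltration F = 156 mm.


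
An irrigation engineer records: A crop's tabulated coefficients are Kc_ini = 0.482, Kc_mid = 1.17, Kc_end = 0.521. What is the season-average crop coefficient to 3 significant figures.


Approach: apply a simple seasonal average, Kc_avg = (Kc_ini + Kc_mid + Kc_end)/3.
Kc_avg = (0.482 + 1.17 + 0.521)/3 = 0.724
Therefore the season-average crop coefficient = 0.724.


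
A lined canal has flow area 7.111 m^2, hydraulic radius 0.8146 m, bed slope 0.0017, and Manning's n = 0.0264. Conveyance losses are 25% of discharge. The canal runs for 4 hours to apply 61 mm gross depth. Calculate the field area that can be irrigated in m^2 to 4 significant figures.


Approach: apply Manning's equation with a conveyance and depth budget, Q = (1/n)*A*R^(2/3)*S^(1/2); Q_field = Q*(1-loss); Area = Q_field*t/(d/1000).
Step 1 — canal discharge (Manning's equation):
  Q = (1/0.0264) * 7.111 * 0.8146^(2/3) * 0.0017^(1/2) = 9.68681 m^3/s
Step 2 — delivered flow: Q_field = 9.68681*(1 - 25/100) = 7.26511 m^3/s
Step 3 — volume delivered: V = 7.26511 * 4*3600 = 104618 m^3
Step 4 — area served: A = V / (depth/1000) = 104618 / 0.061 = 1715000 m^2
Therefore the field area that can be irrigated = 1715000 m^2.


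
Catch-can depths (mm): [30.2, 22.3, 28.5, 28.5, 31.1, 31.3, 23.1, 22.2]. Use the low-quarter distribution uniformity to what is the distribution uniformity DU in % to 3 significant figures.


Approach: apply the low-quarter distribution uniformity, DU = (mean of lowest quarter of readings / overall mean)*100.
sorted lowest 2 of 8: [22.2, 22.3] -> mean = 22.250 mm
overall mean = 27.150 mm
DU = (22.250/27.150)*100 = 82.0 %
Therefore the distribution uniformity DU = 82.0 %.


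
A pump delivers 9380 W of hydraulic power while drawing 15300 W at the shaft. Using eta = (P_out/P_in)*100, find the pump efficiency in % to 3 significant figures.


eta = (9380 / 15300) * 100 = 61.3 %
Therefore the pump efficiency = 61.3 %.


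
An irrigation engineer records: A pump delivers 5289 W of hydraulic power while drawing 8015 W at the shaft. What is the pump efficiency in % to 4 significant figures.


Approach: apply the efficiency ratio, eta = (P_out/P_in)*100.
eta = (5289 / 8015) * 100 = 65.99 %
Therefore the pump efficiency = 65.99 %.


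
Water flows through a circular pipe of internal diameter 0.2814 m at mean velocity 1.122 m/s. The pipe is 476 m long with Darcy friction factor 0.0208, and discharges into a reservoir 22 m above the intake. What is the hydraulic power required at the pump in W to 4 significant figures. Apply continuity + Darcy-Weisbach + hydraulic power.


Approach: apply continuity + Darcy-Weisbach + hydraulic power, Q = A*v; hf = f*(L/D)*(v^2/(2g)); H = static + hf; P = rho*g*Q*H.
Step 1 — flow rate (continuity, Q = A*v):
  A = pi*(0.2814/2)^2 = 0.0621925 m^2
  Q = 0.0621925 * 1.122 = 0.0697800 m^3/s
Step 2 — friction head loss (Darcy-Weisbach):
  hf = 0.0208 * (476/0.2814) * (1.122^2 / (2*9.81))
  hf = 2.25753 m
Step 3 — total head: H = 22 + 2.25753 = 24.2575 m
Step 4 — hydraulic power (P = rho*g*Q*H):
  P = 1000 * 9.81 * 0.0697800 * 24.2575 = 16610 W
Therefore the hydraulic power required at the pump = 16610 W.


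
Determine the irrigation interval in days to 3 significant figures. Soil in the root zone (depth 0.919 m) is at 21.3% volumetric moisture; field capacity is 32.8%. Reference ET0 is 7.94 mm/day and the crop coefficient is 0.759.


Approach: apply soil-water budget scheduling, SMD = (FC-theta)/100*depth*1000; ETc = ET0*Kc; interval = SMD/ETc.
Step 1 — soil moisture deficit:
  SMD = (32.8 - 21.3)/100 * 0.919 * 1000 = 105.68 mm
Step 2 — daily crop ET (ETc = ET0*Kc):
  ETc = 7.94 * 0.759 = 6.0265 mm/day
Step 3 — irrigation interval (SMD/ETc):
  interval = 105.68 / 6.0265 = 17.5 days
Therefore the irrigation interval = 17.5 days.


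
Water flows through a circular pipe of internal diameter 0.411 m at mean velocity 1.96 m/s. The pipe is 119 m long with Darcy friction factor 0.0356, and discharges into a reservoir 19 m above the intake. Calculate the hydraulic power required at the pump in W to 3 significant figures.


Approach: apply continuity + Darcy-Weisbach + hydraulic power, Q = A*v; hf = f*(L/D)*(v^2/(2g)); H = static + hf; P = rho*g*Q*H.
Step 1 — flow rate (continuity, Q = A*v):
  A = pi*(0.411/2)^2 = 0.13267 m^2
  Q = 0.13267 * 1.96 = 0.26003 m^3/s
Step 2 — friction head loss (Darcy-Weisbach):
  hf = 0.0356 * (119/0.411) * (1.96^2 / (2*9.81))
  hf = 2.0182 m
Step 3 — total head: H = 19 + 2.0182 = 21.018 m
Step 4 — hydraulic power (P = rho*g*Q*H):
  P = 1000 * 9.81 * 0.26003 * 21.018 = 53600 W
Therefore the hydraulic power required at the pump = 53600 W.


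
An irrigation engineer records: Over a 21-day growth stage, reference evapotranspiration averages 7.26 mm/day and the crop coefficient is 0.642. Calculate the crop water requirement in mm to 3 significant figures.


Approach: apply the crop water requirement relation, CWR = ET0 * Kc * days.
CWR = 7.26 * 0.642 * 21 = 97.9 mm
Therefore the crop water requirement = 97.9 mm.


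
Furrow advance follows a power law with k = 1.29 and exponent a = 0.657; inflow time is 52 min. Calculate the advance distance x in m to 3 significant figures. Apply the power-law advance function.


Approach: apply the power-law advance function, x = k*t^a.
x = 1.29 * 52^0.657 = 17.3 m
Therefore the advance distance x = 17.3 m.


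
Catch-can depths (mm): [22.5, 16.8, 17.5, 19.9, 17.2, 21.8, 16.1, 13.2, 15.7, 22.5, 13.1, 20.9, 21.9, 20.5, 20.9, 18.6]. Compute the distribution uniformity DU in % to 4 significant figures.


Approach: apply the low-quarter distribution uniformity, DU = (mean of lowest quarter of readings / overall mean)*100.
sorted lowest 4 of 16: [13.1, 13.2, 15.7, 16.1] -> mean = 14.5250 mm
overall mean = 18.6938 mm
DU = (14.5250/18.6938)*100 = 77.70 %
Therefore the distribution uniformity DU = 77.70 %.


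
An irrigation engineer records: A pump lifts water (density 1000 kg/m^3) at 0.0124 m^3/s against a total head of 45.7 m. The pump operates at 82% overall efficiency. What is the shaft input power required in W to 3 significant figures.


Approach: apply hydraulic power then efficiency conversion, P = rho*g*Q*H; P_in = P/eta.
Step 1 — hydraulic power (P = rho*g*Q*H):
  P = 1000 * 9.81 * 0.0124 * 45.7 = 5559.1 W
Step 2 — input power: P_in = P/eta = 5559.1 / 0.82 = 6780 W
Therefore the shaft input power required = 6780 W.


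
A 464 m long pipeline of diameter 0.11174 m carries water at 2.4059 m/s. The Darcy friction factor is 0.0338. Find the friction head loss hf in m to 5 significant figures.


Approach: apply the Darcy-Weisbach equation, hf = f*(L/D)*(v^2/(2g)).
hf = 0.0338 * (464/0.11174) * (2.4059^2 / (2*9.81))
hf = 41.408 m
Therefore the friction head loss hf = 41.408 m.


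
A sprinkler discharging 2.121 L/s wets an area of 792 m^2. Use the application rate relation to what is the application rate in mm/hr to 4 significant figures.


Approach: apply the application rate relation, rate = (Q/A)*3600.
rate = (2.121 / 792) * 3600 = 9.641 mm/hr
Therefore the application rate = 9.641 mm/hr.


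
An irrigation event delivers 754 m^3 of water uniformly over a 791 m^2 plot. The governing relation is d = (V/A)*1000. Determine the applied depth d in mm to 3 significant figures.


d = (754 / 791) * 1000 = 953 mm
Therefore the applied depth d = 953 mm.


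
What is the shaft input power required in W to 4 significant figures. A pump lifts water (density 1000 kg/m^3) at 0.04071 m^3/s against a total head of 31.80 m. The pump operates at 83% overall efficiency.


Approach: apply hydraulic power then efficiency conversion, P = rho*g*Q*H; P_in = P/eta.
Step 1 — hydraulic power (P = rho*g*Q*H):
  P = 1000 * 9.81 * 0.04071 * 31.80 = 12699.8 W
Step 2 — input power: P_in = P/eta = 12699.8 / 0.83 = 15300 W
Therefore the shaft input power required = 15300 W.


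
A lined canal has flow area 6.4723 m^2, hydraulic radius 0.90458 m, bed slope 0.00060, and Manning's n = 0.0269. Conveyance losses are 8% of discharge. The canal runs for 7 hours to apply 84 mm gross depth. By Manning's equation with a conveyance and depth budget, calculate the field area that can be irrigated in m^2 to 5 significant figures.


Approach: apply Manning's equation with a conveyance and depth budget, Q = (1/n)*A*R^(2/3)*S^(1/2); Q_field = Q*(1-loss); Area = Q_field*t/(d/1000).
Step 1 — canal discharge (Manning's equation):
  Q = (1/0.0269) * 6.4723 * 0.90458^(2/3) * 0.00060^(1/2) = 5.512475 m^3/s
Step 2 — delivered flow: Q_field = 5.512475*(1 - 8/100) = 5.071477 m^3/s
Step 3 — volume delivered: V = 5.071477 * 7*3600 = 127801.2 m^3
Step 4 — area served: A = V / (depth/1000) = 127801.2 / 0.084 = 1521400 m^2
Therefore the field area that can be irrigated = 1521400 m^2.


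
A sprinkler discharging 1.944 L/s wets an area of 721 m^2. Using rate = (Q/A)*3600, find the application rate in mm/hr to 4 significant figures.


rate = (1.944 / 721) * 3600 = 9.707 mm/hr
Therefore the application rate = 9.707 mm/hr.


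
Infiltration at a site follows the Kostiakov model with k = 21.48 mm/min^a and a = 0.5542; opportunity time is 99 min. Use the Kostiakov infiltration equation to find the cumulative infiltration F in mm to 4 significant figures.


Approach: apply the Kostiakov infiltration equation, F = k*t^a.
F = 21.48 * 99^0.5542 = 274.2 mm
Therefore the cumulative infiltration F = 274.2 mm.


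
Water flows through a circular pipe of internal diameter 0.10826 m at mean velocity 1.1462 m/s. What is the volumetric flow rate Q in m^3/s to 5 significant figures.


Approach: apply the continuity equation for pipe flow, Q = A * v with A = pi*(D/2)^2.
A = pi*(0.10826/2)^2 = 0.009205045 m^2
Q = 0.009205045 * 1.1462 = 0.010551 m^3/s
Therefore the volumetric flow rate Q = 0.010551 m^3/s.


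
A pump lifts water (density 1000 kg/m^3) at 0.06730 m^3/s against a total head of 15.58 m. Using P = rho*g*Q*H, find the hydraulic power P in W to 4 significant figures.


P = 1000 * 9.81 * 0.06730 * 15.58 = 10290 W
Therefore the hydraulic power P = 10290 W.


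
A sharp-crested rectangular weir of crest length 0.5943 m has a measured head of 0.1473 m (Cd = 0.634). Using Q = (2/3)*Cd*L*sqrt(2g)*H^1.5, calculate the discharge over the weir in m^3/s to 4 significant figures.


Q = (2/3)*0.634*0.5943*sqrt(2*9.81)*0.1473^1.5 = 0.06290 m^3/s
Therefore the discharge over the weir = 0.06290 m^3/s.


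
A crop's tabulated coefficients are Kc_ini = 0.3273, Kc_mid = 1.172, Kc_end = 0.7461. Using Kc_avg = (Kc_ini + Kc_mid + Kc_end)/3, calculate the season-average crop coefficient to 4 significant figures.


Kc_avg = (0.3273 + 1.172 + 0.7461)/3 = 0.7485
Therefore the season-average crop coefficient = 0.7485.


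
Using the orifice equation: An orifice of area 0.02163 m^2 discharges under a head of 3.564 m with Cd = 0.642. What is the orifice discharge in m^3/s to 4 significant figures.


Approach: apply the orifice equation, Q = Cd*A*sqrt(2*g*h).
Q = 0.642 * 0.02163 * sqrt(2*9.81*3.564) = 0.1161 m^3/s
Therefore the orifice discharge = 0.1161 m^3/s.


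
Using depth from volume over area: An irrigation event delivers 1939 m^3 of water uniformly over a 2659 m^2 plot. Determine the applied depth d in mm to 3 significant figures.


Approach: apply depth from volume over area, d = (V/A)*1000.
d = (1939 / 2659) * 1000 = 729 mm
Therefore the applied depth d = 729 mm.


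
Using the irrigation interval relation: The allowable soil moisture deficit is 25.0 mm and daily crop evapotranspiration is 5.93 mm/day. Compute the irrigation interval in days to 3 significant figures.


Approach: apply the irrigation interval relation, interval = SMD / ETc.
interval = 25.0 / 5.93 = 4.22 days
Therefore the irrigation interval = 4.22 days.


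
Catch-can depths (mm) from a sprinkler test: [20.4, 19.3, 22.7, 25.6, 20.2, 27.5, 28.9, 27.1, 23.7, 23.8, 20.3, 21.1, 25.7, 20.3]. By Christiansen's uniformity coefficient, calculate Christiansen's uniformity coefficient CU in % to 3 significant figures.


Approach: apply Christiansen's uniformity coefficient, CU = (1 - mean_abs_deviation/mean)*100.
mean = 23.329 mm
mean |d_i - mean| = 2.7143 mm
CU = (1 - 2.7143/23.329)*100 = 88.4 %
Therefore Christiansen's uniformity coefficient CU = 88.4 %.


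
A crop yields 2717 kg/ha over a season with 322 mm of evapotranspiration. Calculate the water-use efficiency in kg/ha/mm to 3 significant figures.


Approach: apply the water-use efficiency ratio, WUE = yield/ET.
WUE = 2717 / 322 = 8.44 kg/ha/mm
Therefore the water-use efficiency = 8.44 kg/ha/mm.


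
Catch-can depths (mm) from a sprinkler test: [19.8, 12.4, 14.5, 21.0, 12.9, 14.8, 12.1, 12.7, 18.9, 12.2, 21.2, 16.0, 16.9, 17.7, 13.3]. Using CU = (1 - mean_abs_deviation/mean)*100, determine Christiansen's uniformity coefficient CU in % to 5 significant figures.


mean = 15.76000 mm
mean |d_i - mean| = 2.824000 mm
CU = (1 - 2.824000/15.76000)*100 = 82.081 %
Therefore Christiansen's uniformity coefficient CU = 82.081 %.


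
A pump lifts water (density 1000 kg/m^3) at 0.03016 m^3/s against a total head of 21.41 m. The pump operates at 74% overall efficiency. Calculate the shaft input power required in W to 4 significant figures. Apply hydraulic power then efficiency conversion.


Approach: apply hydraulic power then efficiency conversion, P = rho*g*Q*H; P_in = P/eta.
Step 1 — hydraulic power (P = rho*g*Q*H):
  P = 1000 * 9.81 * 0.03016 * 21.41 = 6334.57 W
Step 2 — input power: P_in = P/eta = 6334.57 / 0.74 = 8560 W
Therefore the shaft input power required = 8560 W.


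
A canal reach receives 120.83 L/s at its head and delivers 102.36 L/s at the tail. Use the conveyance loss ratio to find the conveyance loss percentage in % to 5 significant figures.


Approach: apply the conveyance loss ratio, loss% = ((Q_head - Q_tail)/Q_head)*100.
loss = ((120.83 - 102.36)/120.83)*100 = 15.286 %
Therefore the conveyance loss percentage = 15.286 %.


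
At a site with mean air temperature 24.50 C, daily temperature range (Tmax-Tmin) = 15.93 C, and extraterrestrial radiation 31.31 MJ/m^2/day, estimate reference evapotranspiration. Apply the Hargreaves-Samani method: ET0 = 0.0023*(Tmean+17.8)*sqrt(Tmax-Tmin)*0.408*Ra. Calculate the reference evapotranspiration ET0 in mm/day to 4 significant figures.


ET0 = 0.0023*(24.50+17.8)*sqrt(15.93)*0.408*31.31 = 4.960 mm/day
Therefore the reference evapotranspiration ET0 = 4.960 mm/day.


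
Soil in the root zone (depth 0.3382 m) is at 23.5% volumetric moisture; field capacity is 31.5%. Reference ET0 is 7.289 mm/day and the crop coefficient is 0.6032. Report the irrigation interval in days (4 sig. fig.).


Approach: apply soil-water budget scheduling, SMD = (FC-theta)/100*depth*1000; ETc = ET0*Kc; interval = SMD/ETc.
Step 1 — soil moisture deficit:
  SMD = (31.5 - 23.5)/100 * 0.3382 * 1000 = 27.0560 mm
Step 2 — daily crop ET (ETc = ET0*Kc):
  ETc = 7.289 * 0.6032 = 4.39672 mm/day
Step 3 — irrigation interval (SMD/ETc):
  interval = 27.0560 / 4.39672 = 6.154 days
Therefore the irrigation interval = 6.154 days.


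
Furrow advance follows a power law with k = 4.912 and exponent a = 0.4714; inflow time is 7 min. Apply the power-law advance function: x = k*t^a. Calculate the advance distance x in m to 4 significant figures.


x = 4.912 * 7^0.4714 = 12.29 m
Therefore the advance distance x = 12.29 m.


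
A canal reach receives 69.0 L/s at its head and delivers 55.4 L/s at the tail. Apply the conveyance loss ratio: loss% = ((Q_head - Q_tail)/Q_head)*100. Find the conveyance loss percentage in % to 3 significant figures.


loss = ((69.0 - 55.4)/69.0)*100 = 19.7 %
Therefore the conveyance loss percentage = 19.7 %.


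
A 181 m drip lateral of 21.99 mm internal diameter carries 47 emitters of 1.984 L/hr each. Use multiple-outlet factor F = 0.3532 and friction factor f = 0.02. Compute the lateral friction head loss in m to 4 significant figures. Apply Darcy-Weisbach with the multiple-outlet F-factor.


Approach: apply Darcy-Weisbach with the multiple-outlet F-factor, Q = n*q/(3600*1000) m^3/s; v = Q/A; hf = F*f*(L/D)*(v^2/(2g)).
Q = 47*1.984/(3600*1000) = 2.59022e-05 m^3/s
A = pi*(21.99e-3/2)^2 = 3.79787e-04 m^2, so v = Q/A = 0.0682019 m/s
hf = 0.3532*0.02*(181/0.02199)*(0.0682019^2/(2*9.81)) = 0.01378 m
Therefore the lateral friction head loss = 0.01378 m.


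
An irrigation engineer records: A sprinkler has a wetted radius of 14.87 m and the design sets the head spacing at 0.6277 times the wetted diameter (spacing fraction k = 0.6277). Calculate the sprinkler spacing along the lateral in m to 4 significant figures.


Approach: apply the sprinkler spacing rule (spacing as a fraction of wetted diameter), S = k*(2*R).
S = 0.6277 * (2 * 14.87) = 18.67 m
Therefore the sprinkler spacing along the lateral = 18.67 m.


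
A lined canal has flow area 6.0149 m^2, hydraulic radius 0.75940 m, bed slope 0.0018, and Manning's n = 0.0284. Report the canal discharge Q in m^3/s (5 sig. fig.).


Approach: apply Manning's equation, Q = (1/n)*A*R^(2/3)*S^(1/2).
Q = (1/0.0284) * 6.0149 * 0.75940^(2/3) * 0.0018^(1/2) = 7.4793 m^3/s
Therefore the canal discharge Q = 7.4793 m^3/s.


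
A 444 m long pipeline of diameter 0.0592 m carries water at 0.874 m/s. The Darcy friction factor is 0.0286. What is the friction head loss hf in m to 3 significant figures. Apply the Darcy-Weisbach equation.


Approach: apply the Darcy-Weisbach equation, hf = f*(L/D)*(v^2/(2g)).
hf = 0.0286 * (444/0.0592) * (0.874^2 / (2*9.81))
hf = 8.35 m
Therefore the friction head loss hf = 8.35 m.


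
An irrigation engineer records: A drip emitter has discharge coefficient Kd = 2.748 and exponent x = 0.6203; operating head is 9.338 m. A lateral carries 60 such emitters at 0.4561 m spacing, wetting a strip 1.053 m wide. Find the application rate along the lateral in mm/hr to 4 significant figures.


Approach: apply the emitter equation with a lateral mass balance, q = Kd*h^x; Q = n*q; rate = Q/(n*spacing*width).
Step 1 — single emitter flow (q = Kd*h^x):
  q = 2.748 * 9.338^0.6203 = 10.9866 L/hr
Step 2 — total lateral flow: Q = 60 * 10.9866 = 659.199 L/hr
Step 3 — wetted area: A = 60 * 0.4561 * 1.053 = 28.8164 m^2
Step 4 — application rate: Q/A = 659.199/28.8164 = 22.88 mm/hr
Therefore the application rate along the lateral = 22.88 mm/hr.


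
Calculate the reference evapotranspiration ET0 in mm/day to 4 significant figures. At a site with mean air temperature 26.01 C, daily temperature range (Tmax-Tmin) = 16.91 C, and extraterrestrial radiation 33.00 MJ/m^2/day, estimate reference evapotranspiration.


Approach: apply the Hargreaves-Samani method, ET0 = 0.0023*(Tmean+17.8)*sqrt(Tmax-Tmin)*0.408*Ra.
ET0 = 0.0023*(26.01+17.8)*sqrt(16.91)*0.408*33.00 = 5.579 mm/day
Therefore the reference evapotranspiration ET0 = 5.579 mm/day.


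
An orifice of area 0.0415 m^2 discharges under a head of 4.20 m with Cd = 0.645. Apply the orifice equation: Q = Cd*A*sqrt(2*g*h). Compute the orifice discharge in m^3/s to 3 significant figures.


Q = 0.645 * 0.0415 * sqrt(2*9.81*4.20) = 0.243 m^3/s
Therefore the orifice discharge = 0.243 m^3/s.


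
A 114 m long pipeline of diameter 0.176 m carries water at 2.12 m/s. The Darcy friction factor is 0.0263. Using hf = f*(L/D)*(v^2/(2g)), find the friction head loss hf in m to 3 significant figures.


hf = 0.0263 * (114/0.176) * (2.12^2 / (2*9.81))
hf = 3.90 m
Therefore the friction head loss hf = 3.90 m.


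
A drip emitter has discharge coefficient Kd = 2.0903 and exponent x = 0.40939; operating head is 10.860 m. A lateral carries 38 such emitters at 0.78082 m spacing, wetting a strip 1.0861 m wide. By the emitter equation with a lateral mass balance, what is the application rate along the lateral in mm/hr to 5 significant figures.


Approach: apply the emitter equation with a lateral mass balance, q = Kd*h^x; Q = n*q; rate = Q/(n*spacing*width).
Step 1 — single emitter flow (q = Kd*h^x):
  q = 2.0903 * 10.860^0.40939 = 5.549668 L/hr
Step 2 — total lateral flow: Q = 38 * 5.549668 = 210.8874 L/hr
Step 3 — wetted area: A = 38 * 0.78082 * 1.0861 = 32.22585 m^2
Step 4 — application rate: Q/A = 210.8874/32.22585 = 6.5440 mm/hr
Therefore the application rate along the lateral = 6.5440 mm/hr.


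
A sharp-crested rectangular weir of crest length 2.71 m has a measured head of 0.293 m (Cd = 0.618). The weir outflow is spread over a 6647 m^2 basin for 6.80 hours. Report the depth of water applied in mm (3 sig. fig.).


Approach: apply the rectangular weir equation with a volume-to-depth conversion, Q = (2/3)*Cd*L*sqrt(2g)*H^1.5; d = Q*t/A * 1000.
Step 1 — weir discharge:
  Q = (2/3)*0.618*2.71*sqrt(2*9.81)*0.293^1.5 = 0.78436 m^3/s
Step 2 — volume: V = 0.78436 * 6.80*3600 = 19201 m^3
Step 3 — depth: d = V/A * 1000 = 19201/6647 * 1000 = 2890 mm
Therefore the depth of water applied = 2890 mm.


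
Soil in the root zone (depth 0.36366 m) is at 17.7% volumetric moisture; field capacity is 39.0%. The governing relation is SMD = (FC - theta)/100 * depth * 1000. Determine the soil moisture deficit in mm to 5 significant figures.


SMD = (39.0 - 17.7)/100 * 0.36366 * 1000 = 77.460 mm
Therefore the soil moisture deficit = 77.460 mm.


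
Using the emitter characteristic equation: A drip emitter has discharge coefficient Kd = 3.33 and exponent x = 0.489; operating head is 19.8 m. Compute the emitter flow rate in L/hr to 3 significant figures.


Approach: apply the emitter characteristic equation, q = Kd * h^x.
q = 3.33 * 19.8^0.489 = 14.3 L/hr
Therefore the emitter flow rate = 14.3 L/hr.


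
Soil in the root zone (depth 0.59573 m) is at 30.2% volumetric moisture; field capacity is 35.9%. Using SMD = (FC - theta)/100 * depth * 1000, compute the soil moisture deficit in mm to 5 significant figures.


SMD = (35.9 - 30.2)/100 * 0.59573 * 1000 = 33.957 mm
Therefore the soil moisture deficit = 33.957 mm.


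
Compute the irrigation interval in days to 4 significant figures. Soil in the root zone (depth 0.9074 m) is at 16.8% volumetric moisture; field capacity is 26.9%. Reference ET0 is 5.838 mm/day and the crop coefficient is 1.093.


Approach: apply soil-water budget scheduling, SMD = (FC-theta)/100*depth*1000; ETc = ET0*Kc; interval = SMD/ETc.
Step 1 — soil moisture deficit:
  SMD = (26.9 - 16.8)/100 * 0.9074 * 1000 = 91.6474 mm
Step 2 — daily crop ET (ETc = ET0*Kc):
  ETc = 5.838 * 1.093 = 6.38093 mm/day
Step 3 — irrigation interval (SMD/ETc):
  interval = 91.6474 / 6.38093 = 14.36 days
Therefore the irrigation interval = 14.36 days.


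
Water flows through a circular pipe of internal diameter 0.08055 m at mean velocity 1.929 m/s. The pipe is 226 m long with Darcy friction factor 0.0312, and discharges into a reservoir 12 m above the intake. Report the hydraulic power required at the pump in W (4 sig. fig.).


Approach: apply continuity + Darcy-Weisbach + hydraulic power, Q = A*v; hf = f*(L/D)*(v^2/(2g)); H = static + hf; P = rho*g*Q*H.
Step 1 — flow rate (continuity, Q = A*v):
  A = pi*(0.08055/2)^2 = 0.00509590 m^2
  Q = 0.00509590 * 1.929 = 0.00982999 m^3/s
Step 2 — friction head loss (Darcy-Weisbach):
  hf = 0.0312 * (226/0.08055) * (1.929^2 / (2*9.81))
  hf = 16.6021 m
Step 3 — total head: H = 12 + 16.6021 = 28.6021 m
Step 4 — hydraulic power (P = rho*g*Q*H):
  P = 1000 * 9.81 * 0.00982999 * 28.6021 = 2758 W
Therefore the hydraulic power required at the pump = 2758 W.


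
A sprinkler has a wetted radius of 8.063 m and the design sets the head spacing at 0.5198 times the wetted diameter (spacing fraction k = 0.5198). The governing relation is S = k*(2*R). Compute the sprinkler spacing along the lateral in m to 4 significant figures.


S = 0.5198 * (2 * 8.063) = 8.382 m
Therefore the sprinkler spacing along the lateral = 8.382 m.


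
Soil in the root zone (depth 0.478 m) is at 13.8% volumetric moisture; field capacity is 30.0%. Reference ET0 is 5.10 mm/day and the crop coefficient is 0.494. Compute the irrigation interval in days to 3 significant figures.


Approach: apply soil-water budget scheduling, SMD = (FC-theta)/100*depth*1000; ETc = ET0*Kc; interval = SMD/ETc.
Step 1 — soil moisture deficit:
  SMD = (30.0 - 13.8)/100 * 0.478 * 1000 = 77.436 mm
Step 2 — daily crop ET (ETc = ET0*Kc):
  ETc = 5.10 * 0.494 = 2.5194 mm/day
Step 3 — irrigation interval (SMD/ETc):
  interval = 77.436 / 2.5194 = 30.7 days
Therefore the irrigation interval = 30.7 days.


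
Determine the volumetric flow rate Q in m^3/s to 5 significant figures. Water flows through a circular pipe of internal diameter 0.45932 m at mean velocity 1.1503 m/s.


Approach: apply the continuity equation for pipe flow, Q = A * v with A = pi*(D/2)^2.
A = pi*(0.45932/2)^2 = 0.1656993 m^2
Q = 0.1656993 * 1.1503 = 0.19060 m^3/s
Therefore the volumetric flow rate Q = 0.19060 m^3/s.


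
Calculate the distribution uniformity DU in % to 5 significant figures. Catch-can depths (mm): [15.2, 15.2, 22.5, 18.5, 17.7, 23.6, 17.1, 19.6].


Approach: apply the low-quarter distribution uniformity, DU = (mean of lowest quarter of readings / overall mean)*100.
sorted lowest 2 of 8: [15.2, 15.2] -> mean = 15.20000 mm
overall mean = 18.67500 mm
DU = (15.20000/18.67500)*100 = 81.392 %
Therefore the distribution uniformity DU = 81.392 %.


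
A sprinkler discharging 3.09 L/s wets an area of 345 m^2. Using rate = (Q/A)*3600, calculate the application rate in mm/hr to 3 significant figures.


rate = (3.09 / 345) * 3600 = 32.2 mm/hr
Therefore the application rate = 32.2 mm/hr.


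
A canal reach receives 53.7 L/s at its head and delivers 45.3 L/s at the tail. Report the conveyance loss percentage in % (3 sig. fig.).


Approach: apply the conveyance loss ratio, loss% = ((Q_head - Q_tail)/Q_head)*100.
loss = ((53.7 - 45.3)/53.7)*100 = 15.6 %
Therefore the conveyance loss percentage = 15.6 %.


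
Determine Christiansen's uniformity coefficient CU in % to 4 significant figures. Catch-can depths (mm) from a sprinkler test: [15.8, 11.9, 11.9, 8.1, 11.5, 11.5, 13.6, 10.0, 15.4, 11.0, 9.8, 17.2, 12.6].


Approach: apply Christiansen's uniformity coefficient, CU = (1 - mean_abs_deviation/mean)*100.
mean = 12.3308 mm
mean |d_i - mean| = 1.99172 mm
CU = (1 - 1.99172/12.3308)*100 = 83.85 %
Therefore Christiansen's uniformity coefficient CU = 83.85 %.


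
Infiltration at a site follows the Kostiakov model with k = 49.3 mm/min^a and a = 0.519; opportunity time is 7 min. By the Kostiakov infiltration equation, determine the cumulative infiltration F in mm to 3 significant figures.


Approach: apply the Kostiakov infiltration equation, F = k*t^a.
F = 49.3 * 7^0.519 = 135 mm
Therefore the cumulative infiltration F = 135 mm.


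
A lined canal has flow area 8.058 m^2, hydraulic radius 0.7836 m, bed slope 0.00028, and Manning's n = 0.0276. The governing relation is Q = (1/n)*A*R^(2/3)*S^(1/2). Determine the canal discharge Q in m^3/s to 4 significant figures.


Q = (1/0.0276) * 8.058 * 0.7836^(2/3) * 0.00028^(1/2) = 4.152 m^3/s
Therefore the canal discharge Q = 4.152 m^3/s.


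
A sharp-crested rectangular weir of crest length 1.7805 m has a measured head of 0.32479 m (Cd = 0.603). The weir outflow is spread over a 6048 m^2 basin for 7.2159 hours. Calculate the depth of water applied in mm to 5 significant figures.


Approach: apply the rectangular weir equation with a volume-to-depth conversion, Q = (2/3)*Cd*L*sqrt(2g)*H^1.5; d = Q*t/A * 1000.
Step 1 — weir discharge:
  Q = (2/3)*0.603*1.7805*sqrt(2*9.81)*0.32479^1.5 = 0.5868424 m^3/s
Step 2 — volume: V = 0.5868424 * 7.2159*3600 = 15244.55 m^3
Step 3 — depth: d = V/A * 1000 = 15244.55/6048 * 1000 = 2520.6 mm
Therefore the depth of water applied = 2520.6 mm.


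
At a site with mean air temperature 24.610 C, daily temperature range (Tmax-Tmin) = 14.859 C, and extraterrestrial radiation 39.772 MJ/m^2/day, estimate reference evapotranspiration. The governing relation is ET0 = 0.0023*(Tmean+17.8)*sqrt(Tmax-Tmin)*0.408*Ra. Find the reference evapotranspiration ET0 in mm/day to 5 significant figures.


ET0 = 0.0023*(24.610+17.8)*sqrt(14.859)*0.408*39.772 = 6.1014 mm/day
Therefore the reference evapotranspiration ET0 = 6.1014 mm/day.


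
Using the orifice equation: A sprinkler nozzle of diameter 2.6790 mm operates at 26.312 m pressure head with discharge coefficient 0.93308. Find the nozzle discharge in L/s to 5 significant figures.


Approach: apply the orifice equation, Q = Cd*A*sqrt(2*g*h), A = pi*(d/2)^2.
A = pi*(2.6790e-3/2)^2 = 5.636835e-06 m^2
Q = 0.93308 * 5.636835e-06 * sqrt(2*9.81*26.312) * 1000 = 0.11950 L/s
Therefore the nozzle discharge = 0.11950 L/s.


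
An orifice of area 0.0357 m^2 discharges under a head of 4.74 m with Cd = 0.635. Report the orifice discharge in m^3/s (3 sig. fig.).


Approach: apply the orifice equation, Q = Cd*A*sqrt(2*g*h).
Q = 0.635 * 0.0357 * sqrt(2*9.81*4.74) = 0.219 m^3/s
Therefore the orifice discharge = 0.219 m^3/s.


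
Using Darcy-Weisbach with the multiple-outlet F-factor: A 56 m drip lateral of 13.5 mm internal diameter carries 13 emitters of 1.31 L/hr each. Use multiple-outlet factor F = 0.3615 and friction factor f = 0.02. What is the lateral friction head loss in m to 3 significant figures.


Approach: apply Darcy-Weisbach with the multiple-outlet F-factor, Q = n*q/(3600*1000) m^3/s; v = Q/A; hf = F*f*(L/D)*(v^2/(2g)).
Q = 13*1.31/(3600*1000) = 4.7306e-06 m^3/s
A = pi*(13.5e-3/2)^2 = 1.4314e-04 m^2, so v = Q/A = 0.033049 m/s
hf = 0.3615*0.02*(56/0.0135)*(0.033049^2/(2*9.81)) = 0.00167 m
Therefore the lateral friction head loss = 0.00167 m.


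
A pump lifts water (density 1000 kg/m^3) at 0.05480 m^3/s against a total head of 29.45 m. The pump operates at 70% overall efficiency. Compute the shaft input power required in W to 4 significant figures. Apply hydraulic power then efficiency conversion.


Approach: apply hydraulic power then efficiency conversion, P = rho*g*Q*H; P_in = P/eta.
Step 1 — hydraulic power (P = rho*g*Q*H):
  P = 1000 * 9.81 * 0.05480 * 29.45 = 15832.0 W
Step 2 — input power: P_in = P/eta = 15832.0 / 0.7 = 22620 W
Therefore the shaft input power required = 22620 W.


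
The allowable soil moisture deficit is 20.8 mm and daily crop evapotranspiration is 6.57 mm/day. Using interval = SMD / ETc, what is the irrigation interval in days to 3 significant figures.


interval = 20.8 / 6.57 = 3.17 days
Therefore the irrigation interval = 3.17 days.


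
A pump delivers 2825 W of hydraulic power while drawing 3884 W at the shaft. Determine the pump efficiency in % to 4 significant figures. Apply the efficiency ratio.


Approach: apply the efficiency ratio, eta = (P_out/P_in)*100.
eta = (2825 / 3884) * 100 = 72.73 %
Therefore the pump efficiency = 72.73 %.


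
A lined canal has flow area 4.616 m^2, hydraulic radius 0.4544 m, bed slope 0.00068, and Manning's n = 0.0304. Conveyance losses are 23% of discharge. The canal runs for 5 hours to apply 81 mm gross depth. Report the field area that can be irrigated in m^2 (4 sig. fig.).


Approach: apply Manning's equation with a conveyance and depth budget, Q = (1/n)*A*R^(2/3)*S^(1/2); Q_field = Q*(1-loss); Area = Q_field*t/(d/1000).
Step 1 — canal discharge (Manning's equation):
  Q = (1/0.0304) * 4.616 * 0.4544^(2/3) * 0.00068^(1/2) = 2.34030 m^3/s
Step 2 — delivered flow: Q_field = 2.34030*(1 - 23/100) = 1.80203 m^3/s
Step 3 — volume delivered: V = 1.80203 * 5*3600 = 32436.6 m^3
Step 4 — area served: A = V / (depth/1000) = 32436.6 / 0.081 = 400500 m^2
Therefore the field area that can be irrigated = 400500 m^2.


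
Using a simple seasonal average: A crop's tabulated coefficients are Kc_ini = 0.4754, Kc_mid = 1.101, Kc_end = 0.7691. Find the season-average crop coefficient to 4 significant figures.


Approach: apply a simple seasonal average, Kc_avg = (Kc_ini + Kc_mid + Kc_end)/3.
Kc_avg = (0.4754 + 1.101 + 0.7691)/3 = 0.7818
Therefore the season-average crop coefficient = 0.7818.


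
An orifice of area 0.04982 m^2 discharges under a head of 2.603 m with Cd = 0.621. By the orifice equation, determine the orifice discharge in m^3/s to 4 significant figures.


Approach: apply the orifice equation, Q = Cd*A*sqrt(2*g*h).
Q = 0.621 * 0.04982 * sqrt(2*9.81*2.603) = 0.2211 m^3/s
Therefore the orifice discharge = 0.2211 m^3/s.


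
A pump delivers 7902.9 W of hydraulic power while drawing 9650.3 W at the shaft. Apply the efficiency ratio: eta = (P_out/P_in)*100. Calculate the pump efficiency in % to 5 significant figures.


eta = (7902.9 / 9650.3) * 100 = 81.893 %
Therefore the pump efficiency = 81.893 %.


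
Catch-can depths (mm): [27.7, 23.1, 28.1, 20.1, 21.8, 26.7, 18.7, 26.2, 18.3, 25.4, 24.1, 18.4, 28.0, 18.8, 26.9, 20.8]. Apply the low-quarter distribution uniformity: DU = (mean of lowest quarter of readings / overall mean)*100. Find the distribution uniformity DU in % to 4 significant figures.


sorted lowest 4 of 16: [18.3, 18.4, 18.7, 18.8] -> mean = 18.5500 mm
overall mean = 23.3188 mm
DU = (18.5500/23.3188)*100 = 79.55 %
Therefore the distribution uniformity DU = 79.55 %.


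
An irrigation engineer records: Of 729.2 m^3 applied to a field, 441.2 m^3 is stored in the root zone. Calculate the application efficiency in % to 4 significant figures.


Approach: apply the application efficiency ratio, Ea = (stored/applied)*100.
Ea = (441.2/729.2)*100 = 60.50 %
Therefore the application efficiency = 60.50 %.


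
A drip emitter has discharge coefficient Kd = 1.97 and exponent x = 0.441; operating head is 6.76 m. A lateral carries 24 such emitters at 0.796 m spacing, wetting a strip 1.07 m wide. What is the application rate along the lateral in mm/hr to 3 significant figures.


Approach: apply the emitter equation with a lateral mass balance, q = Kd*h^x; Q = n*q; rate = Q/(n*spacing*width).
Step 1 — single emitter flow (q = Kd*h^x):
  q = 1.97 * 6.76^0.441 = 4.5759 L/hr
Step 2 — total lateral flow: Q = 24 * 4.5759 = 109.82 L/hr
Step 3 — wetted area: A = 24 * 0.796 * 1.07 = 20.441 m^2
Step 4 — application rate: Q/A = 109.82/20.441 = 5.37 mm/hr
Therefore the application rate along the lateral = 5.37 mm/hr.


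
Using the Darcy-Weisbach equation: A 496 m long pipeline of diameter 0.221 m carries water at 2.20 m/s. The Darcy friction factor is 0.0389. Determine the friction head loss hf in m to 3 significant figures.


Approach: apply the Darcy-Weisbach equation, hf = f*(L/D)*(v^2/(2g)).
hf = 0.0389 * (496/0.221) * (2.20^2 / (2*9.81))
hf = 21.5 m
Therefore the friction head loss hf = 21.5 m.


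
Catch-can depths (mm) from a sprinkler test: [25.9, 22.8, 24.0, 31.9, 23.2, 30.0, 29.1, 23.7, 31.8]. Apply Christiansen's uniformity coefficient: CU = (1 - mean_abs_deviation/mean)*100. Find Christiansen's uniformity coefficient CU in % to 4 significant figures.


mean = 26.9333 mm
mean |d_i - mean| = 3.34815 mm
CU = (1 - 3.34815/26.9333)*100 = 87.57 %
Therefore Christiansen's uniformity coefficient CU = 87.57 %.


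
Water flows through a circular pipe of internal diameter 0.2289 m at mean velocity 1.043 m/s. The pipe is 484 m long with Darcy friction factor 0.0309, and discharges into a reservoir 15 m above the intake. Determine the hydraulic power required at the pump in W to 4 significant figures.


Approach: apply continuity + Darcy-Weisbach + hydraulic power, Q = A*v; hf = f*(L/D)*(v^2/(2g)); H = static + hf; P = rho*g*Q*H.
Step 1 — flow rate (continuity, Q = A*v):
  A = pi*(0.2289/2)^2 = 0.0411511 m^2
  Q = 0.0411511 * 1.043 = 0.0429206 m^3/s
Step 2 — friction head loss (Darcy-Weisbach):
  hf = 0.0309 * (484/0.2289) * (1.043^2 / (2*9.81))
  hf = 3.62266 m
Step 3 — total head: H = 15 + 3.62266 = 18.6227 m
Step 4 — hydraulic power (P = rho*g*Q*H):
  P = 1000 * 9.81 * 0.0429206 * 18.6227 = 7841 W
Therefore the hydraulic power required at the pump = 7841 W.
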